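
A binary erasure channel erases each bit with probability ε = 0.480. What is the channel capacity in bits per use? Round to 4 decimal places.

0.5200 bits

Binary erasure channel: capacity C = 1 − ε.
C = 1 − 0.480 = 0.5200 bits per channel use.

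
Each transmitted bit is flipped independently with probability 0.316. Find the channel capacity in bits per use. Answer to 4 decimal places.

Binary symmetric channel: C = 1 − h₂(ε) where h₂ is the binary entropy function.
h₂(0.316) = −0.316·log₂0.316 − 0.684·log₂0.684 = 0.9000.
C = 1 − 0.9000 = 0.1000 bits per channel use.

0.1000 bits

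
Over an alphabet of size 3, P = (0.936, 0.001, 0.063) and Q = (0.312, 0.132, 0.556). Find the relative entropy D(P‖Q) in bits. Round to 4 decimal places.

1.2786 bits

D(P‖Q) = Σ p·log₂(p/q).
  0.936·log₂(0.936/0.312) = 1.48352
  0.001·log₂(0.001/0.132) = -0.00704
  0.063·log₂(0.063/0.556) = -0.19792
D(P‖Q) = 1.2786 bits.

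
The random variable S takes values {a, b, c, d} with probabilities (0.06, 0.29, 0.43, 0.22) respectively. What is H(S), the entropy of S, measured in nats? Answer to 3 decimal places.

1.224 nats

H(S) = −Σ p·ln p.
  −(0.06)·ln(0.06) = 0.1688
  −(0.29)·ln(0.29) = 0.3590
  −(0.43)·ln(0.43) = 0.3629
  −(0.22)·ln(0.22) = 0.3331
Sum: 0.1688 + 0.3590 + 0.3629 + 0.3331 = 1.224 nats.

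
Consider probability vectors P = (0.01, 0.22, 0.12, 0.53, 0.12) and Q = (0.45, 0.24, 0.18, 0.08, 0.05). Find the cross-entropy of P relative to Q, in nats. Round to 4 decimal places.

H(P,Q) = −Σ p·ln q.
  −0.01·ln(0.45) = 0.00799
  −0.22·ln(0.24) = 0.31397
  −0.12·ln(0.18) = 0.20578
  −0.53·ln(0.08) = 1.33864
  −0.12·ln(0.05) = 0.35949
H(P,Q) = 2.2259 nats.

2.2259 nats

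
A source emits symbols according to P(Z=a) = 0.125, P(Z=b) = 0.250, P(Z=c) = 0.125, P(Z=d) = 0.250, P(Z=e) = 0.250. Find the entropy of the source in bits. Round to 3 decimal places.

H(Z) = −Σ p·log₂ p.
  −(0.125)·log₂(0.125) = 0.3750
  −(0.250)·log₂(0.250) = 0.5000
  −(0.125)·log₂(0.125) = 0.3750
  −(0.250)·log₂(0.250) = 0.5000
  −(0.250)·log₂(0.250) = 0.5000
Sum: 0.3750 + 0.5000 + 0.3750 + 0.5000 + 0.5000 = 2.250 bits.

2.250 bits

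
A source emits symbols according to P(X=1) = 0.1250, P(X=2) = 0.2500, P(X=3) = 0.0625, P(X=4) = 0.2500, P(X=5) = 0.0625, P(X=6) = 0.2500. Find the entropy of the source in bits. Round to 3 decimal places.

2.375 bits

H(X) = −Σ p·log₂ p.
  −(0.1250)·log₂(0.1250) = 0.3750
  −(0.2500)·log₂(0.2500) = 0.5000
  −(0.0625)·log₂(0.0625) = 0.2500
  −(0.2500)·log₂(0.2500) = 0.5000
  −(0.0625)·log₂(0.0625) = 0.2500
  −(0.2500)·log₂(0.2500) = 0.5000
Sum: 0.3750 + 0.5000 + 0.2500 + 0.5000 + 0.2500 + 0.5000 = 2.375 bits.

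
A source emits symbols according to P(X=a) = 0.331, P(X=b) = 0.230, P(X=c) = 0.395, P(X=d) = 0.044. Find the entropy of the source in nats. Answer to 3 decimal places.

1.208 nats

H(X) = −Σ p·ln p.
  −(0.331)·ln(0.331) = 0.3660
  −(0.230)·ln(0.230) = 0.3380
  −(0.395)·ln(0.395) = 0.3669
  −(0.044)·ln(0.044) = 0.1374
Sum: 0.3660 + 0.3380 + 0.3669 + 0.1374 = 1.208 nats.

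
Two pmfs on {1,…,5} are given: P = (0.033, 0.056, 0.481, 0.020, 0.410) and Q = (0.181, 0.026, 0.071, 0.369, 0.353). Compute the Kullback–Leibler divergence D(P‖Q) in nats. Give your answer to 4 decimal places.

0.9101 nats

D(P‖Q) = Σ p·ln(p/q).
  0.033·ln(0.033/0.181) = -0.05617
  0.056·ln(0.056/0.026) = 0.04297
  0.481·ln(0.481/0.071) = 0.92024
  0.020·ln(0.020/0.369) = -0.05830
  0.410·ln(0.410/0.353) = 0.06137
D(P‖Q) = 0.9101 nats.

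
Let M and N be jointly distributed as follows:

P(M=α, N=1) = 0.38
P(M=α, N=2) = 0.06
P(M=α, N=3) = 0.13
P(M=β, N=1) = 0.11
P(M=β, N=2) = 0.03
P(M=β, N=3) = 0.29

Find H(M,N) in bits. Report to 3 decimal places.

2.177 bits

H(M,N) = −Σ p(x,y)·log₂ p(x,y) over all 6 cells.
  cell (α,1): −0.38·log₂0.38 = 0.5305
  cell (α,2): −0.06·log₂0.06 = 0.2435
  cell (α,3): −0.13·log₂0.13 = 0.3826
  cell (β,1): −0.11·log₂0.11 = 0.3503
  cell (β,2): −0.03·log₂0.03 = 0.1518
  cell (β,3): −0.29·log₂0.29 = 0.5179
Sum = 2.177 bits.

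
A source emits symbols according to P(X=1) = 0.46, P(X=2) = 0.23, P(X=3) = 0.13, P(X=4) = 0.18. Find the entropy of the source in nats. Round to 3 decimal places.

1.269 nats

H(X) = −Σ p·ln p.
  −(0.46)·ln(0.46) = 0.3572
  −(0.23)·ln(0.23) = 0.3380
  −(0.13)·ln(0.13) = 0.2652
  −(0.18)·ln(0.18) = 0.3087
Sum: 0.3572 + 0.3380 + 0.2652 + 0.3087 = 1.269 nats.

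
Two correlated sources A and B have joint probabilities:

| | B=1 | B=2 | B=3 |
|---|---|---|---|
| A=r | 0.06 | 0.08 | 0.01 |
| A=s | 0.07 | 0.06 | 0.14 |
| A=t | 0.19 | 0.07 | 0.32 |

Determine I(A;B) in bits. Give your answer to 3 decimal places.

Marginals: p(A) = (0.1500, 0.2700, 0.5800), p(B) = (0.3200, 0.2100, 0.4700).
I(A;B) = H(A) + H(B) − H(A,B).
H(A) = 1.3764, H(B) = 1.5108, H(A,B) = 2.7605.
I(A;B) = 1.3764 + 1.5108 − 2.7605 = 0.127 bits.

0.127 bits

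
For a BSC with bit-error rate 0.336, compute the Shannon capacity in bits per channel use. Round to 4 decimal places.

Binary symmetric channel: C = 1 − h₂(ε) where h₂ is the binary entropy function.
h₂(0.336) = −0.336·log₂0.336 − 0.664·log₂0.664 = 0.9209.
C = 1 − 0.9209 = 0.0791 bits per channel use.

0.0791 bits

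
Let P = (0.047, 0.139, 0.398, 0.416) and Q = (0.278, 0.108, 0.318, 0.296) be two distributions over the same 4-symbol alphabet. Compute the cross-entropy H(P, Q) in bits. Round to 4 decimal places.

H(P,Q) = −Σ p·log₂ q.
  −0.047·log₂(0.278) = 0.08680
  −0.139·log₂(0.108) = 0.44631
  −0.398·log₂(0.318) = 0.65785
  −0.416·log₂(0.296) = 0.73063
H(P,Q) = 1.9216 bits.

1.9216 bits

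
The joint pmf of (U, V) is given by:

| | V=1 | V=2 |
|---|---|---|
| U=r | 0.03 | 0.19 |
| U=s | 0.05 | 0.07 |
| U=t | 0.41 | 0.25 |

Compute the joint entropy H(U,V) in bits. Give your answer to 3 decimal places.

H(U,V) = −Σ p(x,y)·log₂ p(x,y) over all 6 cells.
  cell (r,1): −0.03·log₂0.03 = 0.1518
  cell (r,2): −0.19·log₂0.19 = 0.4552
  cell (s,1): −0.05·log₂0.05 = 0.2161
  cell (s,2): −0.07·log₂0.07 = 0.2686
  cell (t,1): −0.41·log₂0.41 = 0.5274
  cell (t,2): −0.25·log₂0.25 = 0.5000
Sum = 2.119 bits.

2.119 bits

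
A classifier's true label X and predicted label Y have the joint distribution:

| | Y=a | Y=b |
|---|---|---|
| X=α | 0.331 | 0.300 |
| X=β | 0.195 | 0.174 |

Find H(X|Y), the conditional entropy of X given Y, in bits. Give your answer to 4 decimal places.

0.9499 bits

Chain rule: H(X|Y) = H(X,Y) − H(Y).
Marginals: p(X) = (0.6310, 0.3690), p(Y) = (0.5260, 0.4740).
H(X,Y) = 1.9479 bits; H(Y) = 0.9980 bits.
H(X|Y) = 1.9479 − 0.9980 = 0.9499 bits.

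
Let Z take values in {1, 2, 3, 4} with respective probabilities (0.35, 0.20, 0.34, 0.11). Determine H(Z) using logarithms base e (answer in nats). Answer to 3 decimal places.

1.299 nats

H(Z) = −Σ p·ln p.
  −(0.35)·ln(0.35) = 0.3674
  −(0.20)·ln(0.20) = 0.3219
  −(0.34)·ln(0.34) = 0.3668
  −(0.11)·ln(0.11) = 0.2428
Sum: 0.3674 + 0.3219 + 0.3668 + 0.2428 = 1.299 nats.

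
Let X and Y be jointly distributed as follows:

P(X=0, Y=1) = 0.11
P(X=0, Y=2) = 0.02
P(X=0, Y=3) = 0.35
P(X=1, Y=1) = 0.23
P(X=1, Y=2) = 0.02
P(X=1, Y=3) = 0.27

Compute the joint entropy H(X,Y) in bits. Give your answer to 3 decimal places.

H(X,Y) = −Σ p(x,y)·log₂ p(x,y) over all 6 cells.
  cell (0,1): −0.11·log₂0.11 = 0.3503
  cell (0,2): −0.02·log₂0.02 = 0.1129
  cell (0,3): −0.35·log₂0.35 = 0.5301
  cell (1,1): −0.23·log₂0.23 = 0.4877
  cell (1,2): −0.02·log₂0.02 = 0.1129
  cell (1,3): −0.27·log₂0.27 = 0.5100
Sum = 2.104 bits.

2.104 bits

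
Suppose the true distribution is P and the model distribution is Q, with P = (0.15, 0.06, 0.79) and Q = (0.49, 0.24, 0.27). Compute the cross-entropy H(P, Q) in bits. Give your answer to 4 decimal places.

1.7702 bits

H(P,Q) = −Σ p·log₂ q.
  −0.15·log₂(0.49) = 0.15437
  −0.06·log₂(0.24) = 0.12353
  −0.79·log₂(0.27) = 1.49229
H(P,Q) = 1.7702 bits.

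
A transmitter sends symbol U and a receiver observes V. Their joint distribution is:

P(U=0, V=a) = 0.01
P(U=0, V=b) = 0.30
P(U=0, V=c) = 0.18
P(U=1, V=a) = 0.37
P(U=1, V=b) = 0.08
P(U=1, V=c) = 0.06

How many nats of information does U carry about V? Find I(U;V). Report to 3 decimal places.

0.316 nats

Marginals: p(U) = (0.4900, 0.5100), p(V) = (0.3800, 0.3800, 0.2400).
I(U;V) = H(U) + H(V) − H(U,V).
H(U) = 0.6929, H(V) = 1.0779, H(U,V) = 1.4546.
I(U;V) = 0.6929 + 1.0779 − 1.4546 = 0.316 nats.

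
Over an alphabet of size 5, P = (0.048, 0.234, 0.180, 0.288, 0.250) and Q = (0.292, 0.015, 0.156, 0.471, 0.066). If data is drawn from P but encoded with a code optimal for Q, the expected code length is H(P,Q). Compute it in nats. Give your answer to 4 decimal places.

2.2726 nats

H(P,Q) = −Σ p·ln q.
  −0.048·ln(0.292) = 0.05909
  −0.234·ln(0.015) = 0.98273
  −0.180·ln(0.156) = 0.33442
  −0.288·ln(0.471) = 0.21683
  −0.250·ln(0.066) = 0.67953
H(P,Q) = 2.2726 nats.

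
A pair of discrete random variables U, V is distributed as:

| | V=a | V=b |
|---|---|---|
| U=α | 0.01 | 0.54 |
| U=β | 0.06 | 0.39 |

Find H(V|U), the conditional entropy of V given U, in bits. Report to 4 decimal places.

0.3270 bits

Chain rule: H(V|U) = H(U,V) − H(U).
Marginals: p(U) = (0.5500, 0.4500), p(V) = (0.0700, 0.9300).
H(U,V) = 1.3198 bits; H(U) = 0.9928 bits.
H(V|U) = 1.3198 − 0.9928 = 0.3270 bits.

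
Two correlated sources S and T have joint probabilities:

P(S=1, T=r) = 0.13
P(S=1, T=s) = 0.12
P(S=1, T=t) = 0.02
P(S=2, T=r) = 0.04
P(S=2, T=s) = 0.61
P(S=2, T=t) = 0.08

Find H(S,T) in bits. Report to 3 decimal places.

1.775 bits

H(S,T) = −Σ p(x,y)·log₂ p(x,y) over all 6 cells.
  cell (1,r): −0.13·log₂0.13 = 0.3826
  cell (1,s): −0.12·log₂0.12 = 0.3671
  cell (1,t): −0.02·log₂0.02 = 0.1129
  cell (2,r): −0.04·log₂0.04 = 0.1858
  cell (2,s): −0.61·log₂0.61 = 0.4350
  cell (2,t): −0.08·log₂0.08 = 0.2915
Sum = 1.775 bits.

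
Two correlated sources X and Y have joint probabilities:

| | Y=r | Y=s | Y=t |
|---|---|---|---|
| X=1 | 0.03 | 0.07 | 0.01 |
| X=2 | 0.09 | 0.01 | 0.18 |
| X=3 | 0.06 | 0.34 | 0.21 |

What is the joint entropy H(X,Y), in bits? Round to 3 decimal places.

H(X,Y) = −Σ p(x,y)·log₂ p(x,y) over all 9 cells.
  cell (1,r): −0.03·log₂0.03 = 0.1518
  cell (1,s): −0.07·log₂0.07 = 0.2686
  cell (1,t): −0.01·log₂0.01 = 0.0664
  cell (2,r): −0.09·log₂0.09 = 0.3127
  cell (2,s): −0.01·log₂0.01 = 0.0664
  cell (2,t): −0.18·log₂0.18 = 0.4453
  cell (3,r): −0.06·log₂0.06 = 0.2435
  cell (3,s): −0.34·log₂0.34 = 0.5292
  cell (3,t): −0.21·log₂0.21 = 0.4728
Sum = 2.557 bits.

2.557 bits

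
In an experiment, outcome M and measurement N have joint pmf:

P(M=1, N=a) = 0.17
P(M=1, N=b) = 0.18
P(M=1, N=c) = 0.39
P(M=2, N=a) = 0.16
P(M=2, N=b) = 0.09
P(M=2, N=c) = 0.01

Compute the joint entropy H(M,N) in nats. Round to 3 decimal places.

H(M,N) = −Σ p(x,y)·ln p(x,y) over all 6 cells.
  cell (1,a): −0.17·ln0.17 = 0.3012
  cell (1,b): −0.18·ln0.18 = 0.3087
  cell (1,c): −0.39·ln0.39 = 0.3672
  cell (2,a): −0.16·ln0.16 = 0.2932
  cell (2,b): −0.09·ln0.09 = 0.2167
  cell (2,c): −0.01·ln0.01 = 0.0461
Sum = 1.533 nats.

1.533 nats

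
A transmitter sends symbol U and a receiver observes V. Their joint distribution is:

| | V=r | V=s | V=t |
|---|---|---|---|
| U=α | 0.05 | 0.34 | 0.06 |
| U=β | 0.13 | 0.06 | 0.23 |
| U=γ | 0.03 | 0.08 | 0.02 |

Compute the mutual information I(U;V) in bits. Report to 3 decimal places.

0.273 bits

Marginals: p(U) = (0.4500, 0.4200, 0.1300), p(V) = (0.2100, 0.4800, 0.3100).
I(U;V) = H(U) + H(V) − H(U,V).
H(U) = 1.4267, H(V) = 1.5049, H(U,V) = 2.6588.
I(U;V) = 1.4267 + 1.5049 − 2.6588 = 0.273 bits.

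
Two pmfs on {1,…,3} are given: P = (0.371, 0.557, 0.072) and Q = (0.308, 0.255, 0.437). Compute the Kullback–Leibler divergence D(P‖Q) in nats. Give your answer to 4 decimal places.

D(P‖Q) = Σ p·ln(p/q).
  0.371·ln(0.371/0.308) = 0.06904
  0.557·ln(0.557/0.255) = 0.43519
  0.072·ln(0.072/0.437) = -0.12984
D(P‖Q) = 0.3744 nats.

0.3744 nats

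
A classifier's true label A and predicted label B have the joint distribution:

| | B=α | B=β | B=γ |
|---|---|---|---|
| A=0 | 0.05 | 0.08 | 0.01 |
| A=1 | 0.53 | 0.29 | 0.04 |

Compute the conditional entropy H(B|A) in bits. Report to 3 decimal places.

Chain rule: H(B|A) = H(A,B) − H(A).
Marginals: p(A) = (0.1400, 0.8600), p(B) = (0.5800, 0.3700, 0.0500).
H(A,B) = 1.7631 bits; H(A) = 0.5842 bits.
H(B|A) = 1.7631 − 0.5842 = 1.179 bits.

1.179 bits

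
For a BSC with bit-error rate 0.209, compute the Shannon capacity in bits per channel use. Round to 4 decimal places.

Binary symmetric channel: C = 1 − h₂(ε) where h₂ is the binary entropy function.
h₂(0.209) = −0.209·log₂0.209 − 0.791·log₂0.791 = 0.7396.
C = 1 − 0.7396 = 0.2604 bits per channel use.

0.2604 bits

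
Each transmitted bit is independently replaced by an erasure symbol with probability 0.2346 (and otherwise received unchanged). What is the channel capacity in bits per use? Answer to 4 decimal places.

0.7654 bits

Binary erasure channel: capacity C = 1 − ε.
C = 1 − 0.2346 = 0.7654 bits per channel use.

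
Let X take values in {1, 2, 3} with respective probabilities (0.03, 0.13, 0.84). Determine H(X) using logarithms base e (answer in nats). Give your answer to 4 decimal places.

0.5169 nats

H(X) = −Σ p·ln p.
  −(0.03)·ln(0.03) = 0.10520
  −(0.13)·ln(0.13) = 0.26523
  −(0.84)·ln(0.84) = 0.14646
Sum: 0.10520 + 0.26523 + 0.14646 = 0.5169 nats.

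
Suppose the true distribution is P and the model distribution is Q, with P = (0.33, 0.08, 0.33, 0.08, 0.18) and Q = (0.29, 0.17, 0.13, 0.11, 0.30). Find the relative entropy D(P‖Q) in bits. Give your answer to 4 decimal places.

D(P‖Q) = Σ p·log₂(p/q).
  0.33·log₂(0.33/0.29) = 0.06152
  0.08·log₂(0.08/0.17) = -0.08700
  0.33·log₂(0.33/0.13) = 0.44350
  0.08·log₂(0.08/0.11) = -0.03675
  0.18·log₂(0.18/0.30) = -0.13265
D(P‖Q) = 0.2486 bits.

0.2486 bits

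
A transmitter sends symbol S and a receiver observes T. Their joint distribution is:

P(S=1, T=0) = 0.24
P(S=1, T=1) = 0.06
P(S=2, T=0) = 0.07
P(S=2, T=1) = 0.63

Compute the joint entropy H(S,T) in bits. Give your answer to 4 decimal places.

H(S,T) = −Σ p(x,y)·log₂ p(x,y) over all 4 cells.
  cell (1,0): −0.24·log₂0.24 = 0.49413
  cell (1,1): −0.06·log₂0.06 = 0.24353
  cell (2,0): −0.07·log₂0.07 = 0.26856
  cell (2,1): −0.63·log₂0.63 = 0.41994
Sum = 1.4262 bits.

1.4262 bits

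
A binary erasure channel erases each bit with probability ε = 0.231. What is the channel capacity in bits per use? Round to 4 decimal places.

Binary erasure channel: capacity C = 1 − ε.
C = 1 − 0.231 = 0.7690 bits per channel use.

0.7690 bits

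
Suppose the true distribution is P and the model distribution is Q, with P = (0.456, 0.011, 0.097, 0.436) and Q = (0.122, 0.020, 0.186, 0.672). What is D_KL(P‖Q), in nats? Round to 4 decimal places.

D(P‖Q) = Σ p·ln(p/q).
  0.456·ln(0.456/0.122) = 0.60122
  0.011·ln(0.011/0.020) = -0.00658
  0.097·ln(0.097/0.186) = -0.06315
  0.436·ln(0.436/0.672) = -0.18862
D(P‖Q) = 0.3429 nats.

0.3429 nats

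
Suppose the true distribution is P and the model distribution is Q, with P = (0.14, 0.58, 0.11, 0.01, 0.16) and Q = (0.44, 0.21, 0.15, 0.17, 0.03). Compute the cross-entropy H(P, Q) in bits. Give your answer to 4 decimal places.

H(P,Q) = −Σ p·log₂ q.
  −0.14·log₂(0.44) = 0.16582
  −0.58·log₂(0.21) = 1.30589
  −0.11·log₂(0.15) = 0.30107
  −0.01·log₂(0.17) = 0.02556
  −0.16·log₂(0.03) = 0.80942
H(P,Q) = 2.6078 bits.

2.6078 bits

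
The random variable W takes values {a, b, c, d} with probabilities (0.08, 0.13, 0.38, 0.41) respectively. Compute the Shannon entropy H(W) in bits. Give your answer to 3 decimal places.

H(W) = −Σ p·log₂ p.
  −(0.08)·log₂(0.08) = 0.2915
  −(0.13)·log₂(0.13) = 0.3826
  −(0.38)·log₂(0.38) = 0.5305
  −(0.41)·log₂(0.41) = 0.5274
Sum: 0.2915 + 0.3826 + 0.5305 + 0.5274 = 1.732 bits.

1.732 bits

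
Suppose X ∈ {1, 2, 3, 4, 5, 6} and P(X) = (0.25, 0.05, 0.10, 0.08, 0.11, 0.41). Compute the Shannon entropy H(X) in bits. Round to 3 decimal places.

H(X) = −Σ p·log₂ p.
  −(0.25)·log₂(0.25) = 0.5000
  −(0.05)·log₂(0.05) = 0.2161
  −(0.10)·log₂(0.10) = 0.3322
  −(0.08)·log₂(0.08) = 0.2915
  −(0.11)·log₂(0.11) = 0.3503
  −(0.41)·log₂(0.41) = 0.5274
Sum: 0.5000 + 0.2161 + 0.3322 + 0.2915 + 0.3503 + 0.5274 = 2.217 bits.

2.217 bits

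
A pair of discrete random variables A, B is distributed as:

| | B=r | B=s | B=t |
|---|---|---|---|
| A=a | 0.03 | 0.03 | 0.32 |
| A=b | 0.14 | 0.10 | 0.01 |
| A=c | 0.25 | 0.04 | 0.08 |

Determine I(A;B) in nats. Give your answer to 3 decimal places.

Marginals: p(A) = (0.3800, 0.2500, 0.3700), p(B) = (0.4200, 0.1700, 0.4100).
I(A;B) = Σ p(x,y)·ln[p(x,y)/(p(x)p(y))].
  (a,r): 0.03·ln(0.1880) = -0.0501
  (a,s): 0.03·ln(0.4644) = -0.0230
  (a,t): 0.32·ln(2.0539) = 0.2303
  (b,r): 0.14·ln(1.3333) = 0.0403
  (b,s): 0.10·ln(2.3529) = 0.0856
  (b,t): 0.01·ln(0.0976) = -0.0233
  (c,r): 0.25·ln(1.6088) = 0.1189
  (c,s): 0.04·ln(0.6359) = -0.0181
  (c,t): 0.08·ln(0.5274) = -0.0512
Sum = 0.309 nats.

0.309 nats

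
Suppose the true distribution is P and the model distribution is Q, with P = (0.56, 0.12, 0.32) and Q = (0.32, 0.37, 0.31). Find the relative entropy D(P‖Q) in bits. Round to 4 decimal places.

0.2718 bits

D(P‖Q) = Σ p·log₂(p/q).
  0.56·log₂(0.56/0.32) = 0.45212
  0.12·log₂(0.12/0.37) = -0.19494
  0.32·log₂(0.32/0.31) = 0.01466
D(P‖Q) = 0.2718 bits.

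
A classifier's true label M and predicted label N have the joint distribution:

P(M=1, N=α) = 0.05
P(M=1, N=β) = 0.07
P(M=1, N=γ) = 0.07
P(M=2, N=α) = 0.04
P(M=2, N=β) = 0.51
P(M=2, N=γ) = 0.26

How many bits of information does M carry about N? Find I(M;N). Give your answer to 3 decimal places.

Marginals: p(M) = (0.1900, 0.8100), p(N) = (0.0900, 0.5800, 0.3300).
I(M;N) = Σ p(x,y)·log₂[p(x,y)/(p(x)p(y))].
  (1,α): 0.05·log₂(2.9240) = 0.0774
  (1,β): 0.07·log₂(0.6352) = -0.0458
  (1,γ): 0.07·log₂(1.1164) = 0.0111
  (2,α): 0.04·log₂(0.5487) = -0.0346
  (2,β): 0.51·log₂(1.0856) = 0.0604
  (2,γ): 0.26·log₂(0.9727) = -0.0104
Sum = 0.058 bits.

0.058 bits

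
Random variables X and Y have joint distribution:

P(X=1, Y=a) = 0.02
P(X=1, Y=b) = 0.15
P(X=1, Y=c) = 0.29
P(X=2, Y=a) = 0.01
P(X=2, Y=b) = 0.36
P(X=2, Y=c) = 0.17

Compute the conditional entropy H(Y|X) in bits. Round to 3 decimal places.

Chain rule: H(Y|X) = H(X,Y) − H(X).
Marginals: p(X) = (0.4600, 0.5400), p(Y) = (0.0300, 0.5100, 0.4600).
H(X,Y) = 2.0730 bits; H(X) = 0.9954 bits.
H(Y|X) = 2.0730 − 0.9954 = 1.078 bits.

1.078 bits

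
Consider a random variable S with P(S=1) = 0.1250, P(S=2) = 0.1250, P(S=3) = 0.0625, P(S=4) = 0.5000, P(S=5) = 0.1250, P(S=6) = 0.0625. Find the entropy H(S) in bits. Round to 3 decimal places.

2.125 bits

H(S) = −Σ p·log₂ p.
  −(0.1250)·log₂(0.1250) = 0.3750
  −(0.1250)·log₂(0.1250) = 0.3750
  −(0.0625)·log₂(0.0625) = 0.2500
  −(0.5000)·log₂(0.5000) = 0.5000
  −(0.1250)·log₂(0.1250) = 0.3750
  −(0.0625)·log₂(0.0625) = 0.2500
Sum: 0.3750 + 0.3750 + 0.2500 + 0.5000 + 0.3750 + 0.2500 = 2.125 bits.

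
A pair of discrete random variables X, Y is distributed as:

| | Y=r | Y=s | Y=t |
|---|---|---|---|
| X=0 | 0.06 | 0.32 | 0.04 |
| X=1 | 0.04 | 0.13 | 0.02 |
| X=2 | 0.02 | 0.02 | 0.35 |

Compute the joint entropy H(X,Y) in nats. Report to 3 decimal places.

H(X,Y) = −Σ p(x,y)·ln p(x,y) over all 9 cells.
  cell (0,r): −0.06·ln0.06 = 0.1688
  cell (0,s): −0.32·ln0.32 = 0.3646
  cell (0,t): −0.04·ln0.04 = 0.1288
  cell (1,r): −0.04·ln0.04 = 0.1288
  cell (1,s): −0.13·ln0.13 = 0.2652
  cell (1,t): −0.02·ln0.02 = 0.0782
  cell (2,r): −0.02·ln0.02 = 0.0782
  cell (2,s): −0.02·ln0.02 = 0.0782
  cell (2,t): −0.35·ln0.35 = 0.3674
Sum = 1.658 nats.

1.658 nats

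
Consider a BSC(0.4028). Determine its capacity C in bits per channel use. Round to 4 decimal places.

Binary symmetric channel: C = 1 − h₂(ε) where h₂ is the binary entropy function.
h₂(0.4028) = −0.4028·log₂0.4028 − 0.5972·log₂0.5972 = 0.9726.
C = 1 − 0.9726 = 0.0274 bits per channel use.

0.0274 bits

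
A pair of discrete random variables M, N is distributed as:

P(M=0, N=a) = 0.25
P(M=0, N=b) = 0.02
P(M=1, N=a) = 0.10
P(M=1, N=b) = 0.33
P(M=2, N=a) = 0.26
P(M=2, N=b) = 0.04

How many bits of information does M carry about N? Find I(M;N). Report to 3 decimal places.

0.356 bits

Marginals: p(M) = (0.2700, 0.4300, 0.3000), p(N) = (0.6100, 0.3900).
I(M;N) = H(M) + H(N) − H(M,N).
H(M) = 1.5547, H(N) = 0.9648, H(M,N) = 2.1639.
I(M;N) = 1.5547 + 0.9648 − 2.1639 = 0.356 bits.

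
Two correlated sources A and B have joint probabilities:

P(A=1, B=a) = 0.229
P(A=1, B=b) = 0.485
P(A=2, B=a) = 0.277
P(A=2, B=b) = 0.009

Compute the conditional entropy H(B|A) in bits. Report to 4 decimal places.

Chain rule: H(B|A) = H(A,B) − H(A).
Marginals: p(A) = (0.7140, 0.2860), p(B) = (0.5060, 0.4940).
H(A,B) = 1.5675 bits; H(A) = 0.8635 bits.
H(B|A) = 1.5675 − 0.8635 = 0.7040 bits.

0.7040 bits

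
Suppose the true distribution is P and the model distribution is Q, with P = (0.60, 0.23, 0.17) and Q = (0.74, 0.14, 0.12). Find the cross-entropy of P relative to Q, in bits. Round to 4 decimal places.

1.4330 bits

H(P,Q) = −Σ p·log₂ q.
  −0.60·log₂(0.74) = 0.26064
  −0.23·log₂(0.14) = 0.65240
  −0.17·log₂(0.12) = 0.52001
H(P,Q) = 1.4330 bits.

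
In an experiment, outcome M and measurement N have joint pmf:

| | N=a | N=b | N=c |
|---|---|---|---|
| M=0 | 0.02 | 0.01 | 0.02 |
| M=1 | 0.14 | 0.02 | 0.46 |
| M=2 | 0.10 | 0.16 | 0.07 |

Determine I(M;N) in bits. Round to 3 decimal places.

0.265 bits

Marginals: p(M) = (0.0500, 0.6200, 0.3300), p(N) = (0.2600, 0.1900, 0.5500).
I(M;N) = H(M) + H(N) − H(M,N).
H(M) = 1.1715, H(N) = 1.4349, H(M,N) = 2.3413.
I(M;N) = 1.1715 + 1.4349 − 2.3413 = 0.265 bits.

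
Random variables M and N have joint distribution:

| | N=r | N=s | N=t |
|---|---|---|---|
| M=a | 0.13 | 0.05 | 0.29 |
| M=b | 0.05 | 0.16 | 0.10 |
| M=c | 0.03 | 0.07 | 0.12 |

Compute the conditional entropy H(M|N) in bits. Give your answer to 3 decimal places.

Chain rule: H(M|N) = H(M,N) − H(N).
Marginals: p(M) = (0.4700, 0.3100, 0.2200), p(N) = (0.2100, 0.2800, 0.5100).
H(M,N) = 2.8753 bits; H(N) = 1.4825 bits.
H(M|N) = 2.8753 − 1.4825 = 1.393 bits.

1.393 bits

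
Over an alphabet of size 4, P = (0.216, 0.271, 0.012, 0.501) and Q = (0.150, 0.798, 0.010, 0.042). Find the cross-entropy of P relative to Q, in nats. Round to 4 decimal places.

2.1144 nats

H(P,Q) = −Σ p·ln q.
  −0.216·ln(0.150) = 0.40978
  −0.271·ln(0.798) = 0.06115
  −0.012·ln(0.010) = 0.05526
  −0.501·ln(0.042) = 1.58821
H(P,Q) = 2.1144 nats.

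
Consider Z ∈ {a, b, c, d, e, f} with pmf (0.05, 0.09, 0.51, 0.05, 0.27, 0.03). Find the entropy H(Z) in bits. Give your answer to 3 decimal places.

1.902 bits

H(Z) = −Σ p·log₂ p.
  −(0.05)·log₂(0.05) = 0.2161
  −(0.09)·log₂(0.09) = 0.3127
  −(0.51)·log₂(0.51) = 0.4954
  −(0.05)·log₂(0.05) = 0.2161
  −(0.27)·log₂(0.27) = 0.5100
  −(0.03)·log₂(0.03) = 0.1518
Sum: 0.2161 + 0.3127 + 0.4954 + 0.2161 + 0.5100 + 0.1518 = 1.902 bits.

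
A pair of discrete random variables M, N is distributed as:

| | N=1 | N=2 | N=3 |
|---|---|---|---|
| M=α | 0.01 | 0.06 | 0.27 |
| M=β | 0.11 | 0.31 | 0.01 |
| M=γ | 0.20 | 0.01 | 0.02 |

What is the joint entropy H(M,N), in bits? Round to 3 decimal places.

H(M,N) = −Σ p(x,y)·log₂ p(x,y) over all 9 cells.
  cell (α,1): −0.01·log₂0.01 = 0.0664
  cell (α,2): −0.06·log₂0.06 = 0.2435
  cell (α,3): −0.27·log₂0.27 = 0.5100
  cell (β,1): −0.11·log₂0.11 = 0.3503
  cell (β,2): −0.31·log₂0.31 = 0.5238
  cell (β,3): −0.01·log₂0.01 = 0.0664
  cell (γ,1): −0.20·log₂0.20 = 0.4644
  cell (γ,2): −0.01·log₂0.01 = 0.0664
  cell (γ,3): −0.02·log₂0.02 = 0.1129
Sum = 2.404 bits.

2.404 bits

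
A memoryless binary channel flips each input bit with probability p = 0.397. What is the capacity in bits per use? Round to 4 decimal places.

0.0308 bits

Binary symmetric channel: C = 1 − h₂(ε) where h₂ is the binary entropy function.
h₂(0.397) = −0.397·log₂0.397 − 0.603·log₂0.603 = 0.9692.
C = 1 − 0.9692 = 0.0308 bits per channel use.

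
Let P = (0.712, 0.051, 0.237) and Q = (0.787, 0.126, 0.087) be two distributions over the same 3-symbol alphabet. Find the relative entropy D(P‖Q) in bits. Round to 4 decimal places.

D(P‖Q) = Σ p·log₂(p/q).
  0.712·log₂(0.712/0.787) = -0.10287
  0.051·log₂(0.051/0.126) = -0.06655
  0.237·log₂(0.237/0.087) = 0.34265
D(P‖Q) = 0.1732 bits.

0.1732 bits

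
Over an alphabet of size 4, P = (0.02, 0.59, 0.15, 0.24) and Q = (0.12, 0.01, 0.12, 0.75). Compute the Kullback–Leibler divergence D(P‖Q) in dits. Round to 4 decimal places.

D(P‖Q) = Σ p·log₁₀(p/q).
  0.02·log₁₀(0.02/0.12) = -0.01556
  0.59·log₁₀(0.59/0.01) = 1.04480
  0.15·log₁₀(0.15/0.12) = 0.01454
  0.24·log₁₀(0.24/0.75) = -0.11876
D(P‖Q) = 0.9250 dits.

0.9250 dits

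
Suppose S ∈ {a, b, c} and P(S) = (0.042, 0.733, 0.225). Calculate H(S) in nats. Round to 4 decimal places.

H(S) = −Σ p·ln p.
  −(0.042)·ln(0.042) = 0.13314
  −(0.733)·ln(0.733) = 0.22768
  −(0.225)·ln(0.225) = 0.33562
Sum: 0.13314 + 0.22768 + 0.33562 = 0.6964 nats.

0.6964 nats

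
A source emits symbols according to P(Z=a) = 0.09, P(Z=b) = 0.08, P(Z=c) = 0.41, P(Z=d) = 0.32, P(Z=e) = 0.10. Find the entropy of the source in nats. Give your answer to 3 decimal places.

H(Z) = −Σ p·ln p.
  −(0.09)·ln(0.09) = 0.2167
  −(0.08)·ln(0.08) = 0.2021
  −(0.41)·ln(0.41) = 0.3656
  −(0.32)·ln(0.32) = 0.3646
  −(0.10)·ln(0.10) = 0.2303
Sum: 0.2167 + 0.2021 + 0.3656 + 0.3646 + 0.2303 = 1.379 nats.

1.379 nats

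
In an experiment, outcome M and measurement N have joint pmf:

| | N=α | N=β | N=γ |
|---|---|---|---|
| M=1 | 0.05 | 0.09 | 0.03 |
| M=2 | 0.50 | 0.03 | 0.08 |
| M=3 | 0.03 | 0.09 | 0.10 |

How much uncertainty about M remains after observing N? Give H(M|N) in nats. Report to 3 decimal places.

Marginals: p(M) = (0.1700, 0.6100, 0.2200), p(N) = (0.5800, 0.2100, 0.2100).
H(M|N) = Σ p(N) · H(M|N=·).
  N=α: p=0.5800, H(M|N=α) = 0.4924
  N=β: p=0.2100, H(M|N=β) = 1.0042
  N=γ: p=0.2100, H(M|N=γ) = 0.9989
Weighted sum = 0.706 nats.

0.706 nats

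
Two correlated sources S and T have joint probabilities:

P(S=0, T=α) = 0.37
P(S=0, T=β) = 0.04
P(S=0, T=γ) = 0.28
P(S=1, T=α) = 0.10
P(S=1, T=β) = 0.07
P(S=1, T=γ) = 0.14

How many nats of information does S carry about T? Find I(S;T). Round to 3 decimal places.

0.036 nats

Marginals: p(S) = (0.6900, 0.3100), p(T) = (0.4700, 0.1100, 0.4200).
I(S;T) = Σ p(x,y)·ln[p(x,y)/(p(x)p(y))].
  (0,α): 0.37·ln(1.1409) = 0.0488
  (0,β): 0.04·ln(0.5270) = -0.0256
  (0,γ): 0.28·ln(0.9662) = -0.0096
  (1,α): 0.10·ln(0.6863) = -0.0376
  (1,β): 0.07·ln(2.0528) = 0.0503
  (1,γ): 0.14·ln(1.0753) = 0.0102
Sum = 0.036 nats.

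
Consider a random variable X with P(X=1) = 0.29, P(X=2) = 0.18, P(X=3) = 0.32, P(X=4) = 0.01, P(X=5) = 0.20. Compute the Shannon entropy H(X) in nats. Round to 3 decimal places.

H(X) = −Σ p·ln p.
  −(0.29)·ln(0.29) = 0.3590
  −(0.18)·ln(0.18) = 0.3087
  −(0.32)·ln(0.32) = 0.3646
  −(0.01)·ln(0.01) = 0.0461
  −(0.20)·ln(0.20) = 0.3219
Sum: 0.3590 + 0.3087 + 0.3646 + 0.0461 + 0.3219 = 1.400 nats.

1.400 nats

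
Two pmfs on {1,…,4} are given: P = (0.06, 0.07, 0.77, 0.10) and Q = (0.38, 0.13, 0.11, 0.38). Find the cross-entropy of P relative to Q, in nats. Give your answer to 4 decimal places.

1.9972 nats

H(P,Q) = −Σ p·ln q.
  −0.06·ln(0.38) = 0.05806
  −0.07·ln(0.13) = 0.14282
  −0.77·ln(0.11) = 1.69960
  −0.10·ln(0.38) = 0.09676
H(P,Q) = 1.9972 nats.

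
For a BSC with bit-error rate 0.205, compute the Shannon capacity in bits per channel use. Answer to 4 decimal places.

0.2682 bits

Binary symmetric channel: C = 1 − h₂(ε) where h₂ is the binary entropy function.
h₂(0.205) = −0.205·log₂0.205 − 0.795·log₂0.795 = 0.7318.
C = 1 − 0.7318 = 0.2682 bits per channel use.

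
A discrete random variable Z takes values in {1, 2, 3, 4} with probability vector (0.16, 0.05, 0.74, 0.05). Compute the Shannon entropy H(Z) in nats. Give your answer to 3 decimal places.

H(Z) = −Σ p·ln p.
  −(0.16)·ln(0.16) = 0.2932
  −(0.05)·ln(0.05) = 0.1498
  −(0.74)·ln(0.74) = 0.2228
  −(0.05)·ln(0.05) = 0.1498
Sum: 0.2932 + 0.1498 + 0.2228 + 0.1498 = 0.816 nats.

0.816 nats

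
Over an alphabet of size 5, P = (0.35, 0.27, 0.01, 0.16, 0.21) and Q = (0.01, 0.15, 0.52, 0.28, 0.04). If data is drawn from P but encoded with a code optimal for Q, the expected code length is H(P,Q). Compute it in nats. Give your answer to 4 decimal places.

3.0102 nats

H(P,Q) = −Σ p·ln q.
  −0.35·ln(0.01) = 1.61181
  −0.27·ln(0.15) = 0.51222
  −0.01·ln(0.52) = 0.00654
  −0.16·ln(0.28) = 0.20367
  −0.21·ln(0.04) = 0.67596
H(P,Q) = 3.0102 nats.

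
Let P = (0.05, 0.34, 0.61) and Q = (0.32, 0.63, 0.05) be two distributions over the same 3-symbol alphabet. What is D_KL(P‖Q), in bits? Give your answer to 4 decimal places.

1.7649 bits

D(P‖Q) = Σ p·log₂(p/q).
  0.05·log₂(0.05/0.32) = -0.13390
  0.34·log₂(0.34/0.63) = -0.30254
  0.61·log₂(0.61/0.05) = 2.20137
D(P‖Q) = 1.7649 bits.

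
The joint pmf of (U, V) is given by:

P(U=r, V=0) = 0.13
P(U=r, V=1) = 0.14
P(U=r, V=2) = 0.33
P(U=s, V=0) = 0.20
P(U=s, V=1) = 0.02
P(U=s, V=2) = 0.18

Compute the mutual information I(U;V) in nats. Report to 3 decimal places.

Marginals: p(U) = (0.6000, 0.4000), p(V) = (0.3300, 0.1600, 0.5100).
I(U;V) = Σ p(x,y)·ln[p(x,y)/(p(x)p(y))].
  (r,0): 0.13·ln(0.6566) = -0.0547
  (r,1): 0.14·ln(1.4583) = 0.0528
  (r,2): 0.33·ln(1.0784) = 0.0249
  (s,0): 0.20·ln(1.5152) = 0.0831
  (s,1): 0.02·ln(0.3125) = -0.0233
  (s,2): 0.18·ln(0.8824) = -0.0225
Sum = 0.060 nats.

0.060 nats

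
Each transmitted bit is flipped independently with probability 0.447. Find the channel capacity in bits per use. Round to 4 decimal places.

0.0081 bits

Binary symmetric channel: C = 1 − h₂(ε) where h₂ is the binary entropy function.
h₂(0.447) = −0.447·log₂0.447 − 0.553·log₂0.553 = 0.9919.
C = 1 − 0.9919 = 0.0081 bits per channel use.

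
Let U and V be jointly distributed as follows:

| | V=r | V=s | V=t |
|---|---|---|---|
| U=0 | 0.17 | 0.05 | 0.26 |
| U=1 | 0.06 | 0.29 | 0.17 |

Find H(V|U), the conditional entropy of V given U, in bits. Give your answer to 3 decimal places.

1.353 bits

Chain rule: H(V|U) = H(U,V) − H(U).
Marginals: p(U) = (0.4800, 0.5200), p(V) = (0.2300, 0.3400, 0.4300).
H(U,V) = 2.3520 bits; H(U) = 0.9988 bits.
H(V|U) = 2.3520 − 0.9988 = 1.353 bits.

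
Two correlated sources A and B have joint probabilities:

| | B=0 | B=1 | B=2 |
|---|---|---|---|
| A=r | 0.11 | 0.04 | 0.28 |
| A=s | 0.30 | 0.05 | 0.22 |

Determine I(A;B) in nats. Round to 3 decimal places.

0.040 nats

Marginals: p(A) = (0.4300, 0.5700), p(B) = (0.4100, 0.0900, 0.5000).
I(A;B) = Σ p(x,y)·ln[p(x,y)/(p(x)p(y))].
  (r,0): 0.11·ln(0.6239) = -0.0519
  (r,1): 0.04·ln(1.0336) = 0.0013
  (r,2): 0.28·ln(1.3023) = 0.0740
  (s,0): 0.30·ln(1.2837) = 0.0749
  (s,1): 0.05·ln(0.9747) = -0.0013
  (s,2): 0.22·ln(0.7719) = -0.0569
Sum = 0.040 nats.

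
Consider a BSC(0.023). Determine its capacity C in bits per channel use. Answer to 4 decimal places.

0.8420 bits

Binary symmetric channel: C = 1 − h₂(ε) where h₂ is the binary entropy function.
h₂(0.023) = −0.023·log₂0.023 − 0.977·log₂0.977 = 0.1580.
C = 1 − 0.1580 = 0.8420 bits per channel use.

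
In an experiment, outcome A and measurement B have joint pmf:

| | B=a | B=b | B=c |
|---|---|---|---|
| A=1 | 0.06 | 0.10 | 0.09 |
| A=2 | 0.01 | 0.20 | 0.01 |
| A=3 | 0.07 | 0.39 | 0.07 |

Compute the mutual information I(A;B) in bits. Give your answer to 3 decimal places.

Marginals: p(A) = (0.2500, 0.2200, 0.5300), p(B) = (0.1400, 0.6900, 0.1700).
I(A;B) = Σ p(x,y)·log₂[p(x,y)/(p(x)p(y))].
  (1,a): 0.06·log₂(1.7143) = 0.0467
  (1,b): 0.10·log₂(0.5797) = -0.0787
  (1,c): 0.09·log₂(2.1176) = 0.0974
  (2,a): 0.01·log₂(0.3247) = -0.0162
  (2,b): 0.20·log₂(1.3175) = 0.0796
  (2,c): 0.01·log₂(0.2674) = -0.0190
  (3,a): 0.07·log₂(0.9434) = -0.0059
  (3,b): 0.39·log₂(1.0664) = 0.0362
  (3,c): 0.07·log₂(0.7769) = -0.0255
Sum = 0.115 bits.

0.115 bits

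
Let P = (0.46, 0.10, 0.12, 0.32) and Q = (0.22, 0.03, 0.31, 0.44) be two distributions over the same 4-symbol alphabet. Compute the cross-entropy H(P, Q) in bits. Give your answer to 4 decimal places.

H(P,Q) = −Σ p·log₂ q.
  −0.46·log₂(0.22) = 1.00484
  −0.10·log₂(0.03) = 0.50589
  −0.12·log₂(0.31) = 0.20276
  −0.32·log₂(0.44) = 0.37902
H(P,Q) = 2.0925 bits.

2.0925 bits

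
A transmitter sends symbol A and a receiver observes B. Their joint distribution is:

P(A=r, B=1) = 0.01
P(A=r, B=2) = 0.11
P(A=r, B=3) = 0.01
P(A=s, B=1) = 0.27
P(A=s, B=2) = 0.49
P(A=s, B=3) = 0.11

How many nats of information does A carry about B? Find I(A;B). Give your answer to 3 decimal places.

Marginals: p(A) = (0.1300, 0.8700), p(B) = (0.2800, 0.6000, 0.1200).
I(A;B) = H(A) + H(B) − H(A,B).
H(A) = 0.3864, H(B) = 0.9174, H(A,B) = 1.2808.
I(A;B) = 0.3864 + 0.9174 − 1.2808 = 0.023 nats.

0.023 nats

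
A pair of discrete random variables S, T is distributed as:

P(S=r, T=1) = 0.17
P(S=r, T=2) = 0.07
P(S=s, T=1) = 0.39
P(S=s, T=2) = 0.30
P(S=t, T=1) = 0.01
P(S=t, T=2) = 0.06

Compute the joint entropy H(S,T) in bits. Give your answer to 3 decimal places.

H(S,T) = −Σ p(x,y)·log₂ p(x,y) over all 6 cells.
  cell (r,1): −0.17·log₂0.17 = 0.4346
  cell (r,2): −0.07·log₂0.07 = 0.2686
  cell (s,1): −0.39·log₂0.39 = 0.5298
  cell (s,2): −0.30·log₂0.30 = 0.5211
  cell (t,1): −0.01·log₂0.01 = 0.0664
  cell (t,2): −0.06·log₂0.06 = 0.2435
Sum = 2.064 bits.

2.064 bits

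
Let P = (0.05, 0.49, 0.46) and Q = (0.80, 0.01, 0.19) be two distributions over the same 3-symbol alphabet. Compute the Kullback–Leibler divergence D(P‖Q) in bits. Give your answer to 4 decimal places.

3.1380 bits

D(P‖Q) = Σ p·log₂(p/q).
  0.05·log₂(0.05/0.80) = -0.20000
  0.49·log₂(0.49/0.01) = 2.75121
  0.46·log₂(0.46/0.19) = 0.58679
D(P‖Q) = 3.1380 bits.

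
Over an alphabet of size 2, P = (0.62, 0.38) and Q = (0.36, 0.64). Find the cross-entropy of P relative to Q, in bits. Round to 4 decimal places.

1.1585 bits

H(P,Q) = −Σ p·log₂ q.
  −0.62·log₂(0.36) = 0.91384
  −0.38·log₂(0.64) = 0.24467
H(P,Q) = 1.1585 bits.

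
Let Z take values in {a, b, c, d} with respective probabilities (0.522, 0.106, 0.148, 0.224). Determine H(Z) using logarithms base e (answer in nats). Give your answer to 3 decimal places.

1.195 nats

H(Z) = −Σ p·ln p.
  −(0.522)·ln(0.522) = 0.3393
  −(0.106)·ln(0.106) = 0.2379
  −(0.148)·ln(0.148) = 0.2828
  −(0.224)·ln(0.224) = 0.3351
Sum: 0.3393 + 0.2379 + 0.2828 + 0.3351 = 1.195 nats.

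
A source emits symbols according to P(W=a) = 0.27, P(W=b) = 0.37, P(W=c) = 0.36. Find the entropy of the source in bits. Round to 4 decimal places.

1.5714 bits

H(W) = −Σ p·log₂ p.
  −(0.27)·log₂(0.27) = 0.51002
  −(0.37)·log₂(0.37) = 0.53073
  −(0.36)·log₂(0.36) = 0.53062
Sum: 0.51002 + 0.53073 + 0.53062 = 1.5714 bits.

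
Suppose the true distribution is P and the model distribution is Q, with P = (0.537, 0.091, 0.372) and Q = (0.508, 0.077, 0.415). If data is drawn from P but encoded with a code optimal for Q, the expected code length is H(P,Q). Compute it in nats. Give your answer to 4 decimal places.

H(P,Q) = −Σ p·ln q.
  −0.537·ln(0.508) = 0.36370
  −0.091·ln(0.077) = 0.23332
  −0.372·ln(0.415) = 0.32717
H(P,Q) = 0.9242 nats.

0.9242 nats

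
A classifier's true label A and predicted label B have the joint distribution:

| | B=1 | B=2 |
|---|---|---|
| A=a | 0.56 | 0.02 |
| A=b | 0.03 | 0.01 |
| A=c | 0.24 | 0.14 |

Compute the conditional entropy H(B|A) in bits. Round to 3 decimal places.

Marginals: p(A) = (0.5800, 0.0400, 0.3800), p(B) = (0.8300, 0.1700).
H(B|A) = Σ p(A) · H(B|A=·).
  A=a: p=0.5800, H(B|A=a) = 0.2164
  A=b: p=0.0400, H(B|A=b) = 0.8113
  A=c: p=0.3800, H(B|A=c) = 0.9495
Weighted sum = 0.519 bits.

0.519 bits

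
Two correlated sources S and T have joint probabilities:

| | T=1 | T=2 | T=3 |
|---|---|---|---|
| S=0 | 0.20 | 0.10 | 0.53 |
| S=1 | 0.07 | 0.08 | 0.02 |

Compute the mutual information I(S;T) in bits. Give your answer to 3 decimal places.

0.132 bits

Marginals: p(S) = (0.8300, 0.1700), p(T) = (0.2700, 0.1800, 0.5500).
I(S;T) = H(S) + H(T) − H(S,T).
H(S) = 0.6577, H(T) = 1.4297, H(S,T) = 1.9550.
I(S;T) = 0.6577 + 1.4297 − 1.9550 = 0.132 bits.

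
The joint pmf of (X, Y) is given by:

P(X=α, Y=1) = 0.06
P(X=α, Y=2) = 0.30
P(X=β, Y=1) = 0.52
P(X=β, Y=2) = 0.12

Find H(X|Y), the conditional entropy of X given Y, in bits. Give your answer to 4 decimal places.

0.6408 bits

Chain rule: H(X|Y) = H(X,Y) − H(Y).
Marginals: p(X) = (0.3600, 0.6400), p(Y) = (0.5800, 0.4200).
H(X,Y) = 1.6223 bits; H(Y) = 0.9815 bits.
H(X|Y) = 1.6223 − 0.9815 = 0.6408 bits.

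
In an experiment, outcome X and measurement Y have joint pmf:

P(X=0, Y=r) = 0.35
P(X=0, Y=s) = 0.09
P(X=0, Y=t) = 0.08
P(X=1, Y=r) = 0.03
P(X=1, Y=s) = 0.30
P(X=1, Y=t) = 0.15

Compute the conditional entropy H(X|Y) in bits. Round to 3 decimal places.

Marginals: p(X) = (0.5200, 0.4800), p(Y) = (0.3800, 0.3900, 0.2300).
H(X|Y) = Σ p(Y) · H(X|Y=·).
  Y=r: p=0.3800, H(X|Y=r) = 0.3985
  Y=s: p=0.3900, H(X|Y=s) = 0.7793
  Y=t: p=0.2300, H(X|Y=t) = 0.9321
Weighted sum = 0.670 bits.

0.670 bits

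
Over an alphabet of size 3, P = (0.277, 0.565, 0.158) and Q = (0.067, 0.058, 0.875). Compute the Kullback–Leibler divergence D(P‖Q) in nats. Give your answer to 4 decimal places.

D(P‖Q) = Σ p·ln(p/q).
  0.277·ln(0.277/0.067) = 0.39315
  0.565·ln(0.565/0.058) = 1.28616
  0.158·ln(0.158/0.875) = -0.27044
D(P‖Q) = 1.4089 nats.

1.4089 nats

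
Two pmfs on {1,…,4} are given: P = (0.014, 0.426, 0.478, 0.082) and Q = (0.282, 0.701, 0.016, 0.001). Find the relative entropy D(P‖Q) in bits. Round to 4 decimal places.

D(P‖Q) = Σ p·log₂(p/q).
  0.014·log₂(0.014/0.282) = -0.06065
  0.426·log₂(0.426/0.701) = -0.30611
  0.478·log₂(0.478/0.016) = 2.34261
  0.082·log₂(0.082/0.001) = 0.52132
D(P‖Q) = 2.4972 bits.

2.4972 bits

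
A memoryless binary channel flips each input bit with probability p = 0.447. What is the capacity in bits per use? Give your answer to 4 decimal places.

0.0081 bits

Binary symmetric channel: C = 1 − h₂(ε) where h₂ is the binary entropy function.
h₂(0.447) = −0.447·log₂0.447 − 0.553·log₂0.553 = 0.9919.
C = 1 − 0.9919 = 0.0081 bits per channel use.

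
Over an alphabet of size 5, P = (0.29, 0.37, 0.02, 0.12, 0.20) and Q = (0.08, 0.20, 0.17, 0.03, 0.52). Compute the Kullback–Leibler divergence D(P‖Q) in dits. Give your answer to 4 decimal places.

D(P‖Q) = Σ p·log₁₀(p/q).
  0.29·log₁₀(0.29/0.08) = 0.16220
  0.37·log₁₀(0.37/0.20) = 0.09885
  0.02·log₁₀(0.02/0.17) = -0.01859
  0.12·log₁₀(0.12/0.03) = 0.07225
  0.20·log₁₀(0.20/0.52) = -0.08299
D(P‖Q) = 0.2317 dits.

0.2317 dits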